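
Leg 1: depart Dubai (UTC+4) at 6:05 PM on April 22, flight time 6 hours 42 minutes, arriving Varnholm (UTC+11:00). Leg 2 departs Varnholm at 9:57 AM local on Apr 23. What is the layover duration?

2 hours 10 minutes

Convert departure to UTC: 6:05 PM − 4:00 = 2:05 PM UTC on Apr 22.
Add 6 hours and 42 minutes flight time → 8:47 PM UTC.
Varnholm is UTC+11:00, so local arrival = 8:47 PM + 11:00 = 7:47 AM on Apr 23.
Layover = 9:57 AM − 7:47 AM = 2 hours 10 minutes.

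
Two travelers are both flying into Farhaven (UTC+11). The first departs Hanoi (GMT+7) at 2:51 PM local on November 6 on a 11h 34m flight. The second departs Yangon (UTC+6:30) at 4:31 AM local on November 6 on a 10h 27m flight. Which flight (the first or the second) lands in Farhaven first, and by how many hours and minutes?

the second, by 10 hours 57 minutes

Flight 1 in UTC: 2:51 PM − 7:00 = 7:51 AM on Nov 6.
+11 hours and 34 minutes → arrive 7:25 PM UTC on Nov 6.
Flight 2 in UTC: 4:31 AM − 6:30 = 10:01 PM on Nov 5.
+10 hours and 27 minutes → arrive 8:28 AM UTC on Nov 6.
Flight 2 lands earlier by 10 hours 57 minutes.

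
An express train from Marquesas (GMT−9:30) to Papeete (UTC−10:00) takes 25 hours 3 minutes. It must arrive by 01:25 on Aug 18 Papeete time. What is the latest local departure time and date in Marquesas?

00:52 on August 17

Target arrival in UTC: 01:25 + 10:00 = 11:25 on Aug 18.
Subtract 25 hours 3 minutes → departure 10:22 UTC on Aug 17.
Marquesas is UTC−9:30: 10:22 − 9:30 = 00:52 on Aug 17.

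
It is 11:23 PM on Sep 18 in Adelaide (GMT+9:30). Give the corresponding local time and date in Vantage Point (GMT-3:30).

10:23 AM on September 18

In UTC: 11:23 PM − 9:30 = 1:53 PM on Sep 18.
Vantage Point is UTC−3:30: 1:53 PM − 3:30 = 10:23 AM on Sep 18.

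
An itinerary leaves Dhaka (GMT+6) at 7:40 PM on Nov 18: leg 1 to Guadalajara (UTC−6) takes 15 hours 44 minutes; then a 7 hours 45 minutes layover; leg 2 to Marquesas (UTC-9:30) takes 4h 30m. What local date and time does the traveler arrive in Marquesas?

Convert departure to UTC: 7:40 PM − 6:00 = 1:40 PM UTC on Nov 18.
Add 15 hours and 44 minutes leg 1 → 5:24 AM UTC (Nov 19).
Add 7 hours 45 minutes layover in Guadalajara → 1:09 PM UTC.
Add 4 hours and 30 minutes leg 2 → 5:39 PM UTC.
Marquesas is UTC−9:30, so local arrival = 5:39 PM − 9:30 = 8:09 AM on Nov 19.

8:09 AM on November 19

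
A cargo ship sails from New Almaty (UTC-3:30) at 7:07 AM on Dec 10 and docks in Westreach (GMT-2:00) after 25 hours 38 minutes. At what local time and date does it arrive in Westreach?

Convert departure to UTC: 7:07 AM + 3:30 = 10:37 AM UTC on Dec 10.
Add 25 hours and 38 minutes travel time → 12:15 PM UTC (Dec 11).
Westreach is UTC−2:00, so local arrival = 12:15 PM − 2:00 = 10:15 AM on Dec 11.

10:15 AM on Dec 11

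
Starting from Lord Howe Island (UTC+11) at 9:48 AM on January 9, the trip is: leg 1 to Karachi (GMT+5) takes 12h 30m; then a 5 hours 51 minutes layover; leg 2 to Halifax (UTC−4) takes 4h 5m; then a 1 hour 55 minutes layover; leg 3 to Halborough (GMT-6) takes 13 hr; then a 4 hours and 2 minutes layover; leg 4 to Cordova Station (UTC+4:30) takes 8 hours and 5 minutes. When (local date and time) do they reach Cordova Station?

4:46 AM on January 11

Convert departure to UTC: 9:48 AM − 11:00 = 10:48 PM UTC on Jan 8.
Add 12 hours and 30 minutes leg 1 → 11:18 AM UTC (Jan 9).
Add 5 hours and 51 minutes layover in Karachi → 5:09 PM UTC.
Add 4 hours and 5 minutes leg 2 → 9:14 PM UTC.
Add 1 hour and 55 minutes layover in Halifax → 11:09 PM UTC.
Add 13 hours leg 3 → 12:09 PM UTC (Jan 10).
Add 4 hours 2 minutes layover in Halborough → 4:11 PM UTC.
Add 8 hours 5 minutes leg 4 → 12:16 AM UTC (Jan 11).
Cordova Station is UTC+4:30, so local arrival = 12:16 AM + 4:30 = 4:46 AM on Jan 11.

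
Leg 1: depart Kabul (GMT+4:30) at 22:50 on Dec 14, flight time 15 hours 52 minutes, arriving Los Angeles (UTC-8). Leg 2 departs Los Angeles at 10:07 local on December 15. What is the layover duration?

Convert departure to UTC: 22:50 − 4:30 = 18:20 UTC on Dec 14.
Add 15 hours 52 minutes flight time → 10:12 UTC (Dec 15).
Los Angeles is UTC−8:00, so local arrival = 10:12 − 8:00 = 02:12 on Dec 15.
Layover = 10:07 − 02:12 = 7 hours 55 minutes.

7 hours 55 minutes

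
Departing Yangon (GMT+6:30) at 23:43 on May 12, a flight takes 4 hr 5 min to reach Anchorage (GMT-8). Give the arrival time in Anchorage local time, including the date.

Convert departure to UTC: 23:43 − 6:30 = 17:13 UTC on May 12.
Add 4 hours and 5 minutes travel time → 21:18 UTC.
Anchorage is UTC−8:00, so local arrival = 21:18 − 8:00 = 13:18 on May 12.

13:18 on May 12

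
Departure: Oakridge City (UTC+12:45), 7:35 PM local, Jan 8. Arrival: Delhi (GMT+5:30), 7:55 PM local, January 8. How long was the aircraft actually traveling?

Departure in UTC: 7:35 PM − 12:45 = 6:50 AM on Jan 8.
Arrival in UTC: 7:55 PM − 5:30 = 2:25 PM on Jan 8.
Elapsed = 2:25 PM − 6:50 AM = 7 hours 35 minutes.

7 hours 35 minutes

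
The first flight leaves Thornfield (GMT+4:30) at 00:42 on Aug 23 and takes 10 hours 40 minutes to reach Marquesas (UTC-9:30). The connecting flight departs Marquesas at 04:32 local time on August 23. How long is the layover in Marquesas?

Convert departure to UTC: 00:42 − 4:30 = 20:12 UTC on Aug 22.
Add 10 hours and 40 minutes flight time → 06:52 UTC (Aug 23).
Marquesas is UTC−9:30, so local arrival = 06:52 − 9:30 = 21:22 on Aug 22.
Layover = 04:32 − 21:22 (+1 day) = 7 hours 10 minutes.

7 hours 10 minutes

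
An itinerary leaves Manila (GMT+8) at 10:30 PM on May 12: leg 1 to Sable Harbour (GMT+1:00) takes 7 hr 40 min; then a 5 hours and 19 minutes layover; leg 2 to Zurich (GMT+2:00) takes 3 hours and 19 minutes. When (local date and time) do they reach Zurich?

8:48 AM on May 13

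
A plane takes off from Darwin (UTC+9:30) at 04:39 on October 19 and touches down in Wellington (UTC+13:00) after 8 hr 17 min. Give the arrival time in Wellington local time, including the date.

16:26 on October 19

Convert departure to UTC: 04:39 − 9:30 = 19:09 UTC on Oct 18.
Add 8 hours and 17 minutes travel time → 03:26 UTC (Oct 19).
Wellington is UTC+13:00, so local arrival = 03:26 + 13:00 = 16:26 on Oct 19.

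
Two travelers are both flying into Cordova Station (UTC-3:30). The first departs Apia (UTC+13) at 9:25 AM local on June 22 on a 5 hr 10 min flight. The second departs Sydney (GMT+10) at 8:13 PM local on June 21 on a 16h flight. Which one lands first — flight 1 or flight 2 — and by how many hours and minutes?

the first, by 38 minutes

Flight 1 in UTC: 9:25 AM − 13:00 = 8:25 PM on Jun 21.
+5 hours and 10 minutes → arrive 1:35 AM UTC on Jun 22.
Flight 2 in UTC: 8:13 PM − 10:00 = 10:13 AM on Jun 21.
+16 hours → arrive 2:13 AM UTC on Jun 22.
Flight 1 lands earlier by 38 minutes.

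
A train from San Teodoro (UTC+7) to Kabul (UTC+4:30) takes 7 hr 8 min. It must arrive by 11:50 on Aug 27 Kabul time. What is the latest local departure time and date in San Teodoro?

07:12 on August 27

Target arrival in UTC: 11:50 − 4:30 = 07:20 on Aug 27.
Subtract 7 hours and 8 minutes → departure 00:12 UTC on Aug 27.
San Teodoro is UTC+7:00: 00:12 + 7:00 = 07:12 on Aug 27.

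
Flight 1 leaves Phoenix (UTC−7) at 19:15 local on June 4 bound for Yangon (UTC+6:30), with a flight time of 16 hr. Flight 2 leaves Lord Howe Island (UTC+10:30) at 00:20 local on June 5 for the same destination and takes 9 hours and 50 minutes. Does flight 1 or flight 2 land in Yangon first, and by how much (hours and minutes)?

Flight 1 in UTC: 19:15 + 7:00 = 02:15 on Jun 5.
+16 hours → arrive 18:15 UTC on Jun 5.
Flight 2 in UTC: 00:20 − 10:30 = 13:50 on Jun 4.
+9 hours and 50 minutes → arrive 23:40 UTC on Jun 4.
Flight 2 lands earlier by 18 hours 35 minutes.

the second, by 18 hours 35 minutes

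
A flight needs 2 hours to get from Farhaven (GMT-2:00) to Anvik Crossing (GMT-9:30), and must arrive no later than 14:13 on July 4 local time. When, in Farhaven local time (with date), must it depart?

19:43 on July 4

Target arrival in UTC: 14:13 + 9:30 = 23:43 on Jul 4.
Subtract 2 hours → departure 21:43 UTC on Jul 4.
Farhaven is UTC−2:00: 21:43 − 2:00 = 19:43 on Jul 4.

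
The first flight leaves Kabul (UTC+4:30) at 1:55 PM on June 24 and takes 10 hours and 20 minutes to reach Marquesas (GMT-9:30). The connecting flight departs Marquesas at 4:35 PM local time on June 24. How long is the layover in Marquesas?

Convert departure to UTC: 1:55 PM − 4:30 = 9:25 AM UTC on Jun 24.
Add 10 hours 20 minutes flight time → 7:45 PM UTC.
Marquesas is UTC−9:30, so local arrival = 7:45 PM − 9:30 = 10:15 AM on Jun 24.
Layover = 4:35 PM − 10:15 AM = 6 hours 20 minutes.

6 hours 20 minutes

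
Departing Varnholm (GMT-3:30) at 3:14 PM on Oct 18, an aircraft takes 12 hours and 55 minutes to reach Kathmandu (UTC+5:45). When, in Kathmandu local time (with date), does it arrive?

Convert departure to UTC: 3:14 PM + 3:30 = 6:44 PM UTC on Oct 18.
Add 12 hours and 55 minutes travel time → 7:39 AM UTC (Oct 19).
Kathmandu is UTC+5:45, so local arrival = 7:39 AM + 5:45 = 1:24 PM on Oct 19.

1:24 PM on October 19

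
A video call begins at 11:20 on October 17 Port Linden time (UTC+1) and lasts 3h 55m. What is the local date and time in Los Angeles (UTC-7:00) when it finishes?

Convert start to UTC: 11:20 − 1:00 = 10:20 UTC on Oct 17.
Add 3 hours and 55 minutes duration → 14:15 UTC.
Los Angeles is UTC−7:00, so local end time = 14:15 − 7:00 = 07:15 on Oct 17.

07:15 on Oct 17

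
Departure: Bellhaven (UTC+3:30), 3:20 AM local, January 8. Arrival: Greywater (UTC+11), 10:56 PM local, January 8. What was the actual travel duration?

Departure in UTC: 3:20 AM − 3:30 = 11:50 PM on Jan 7.
Arrival in UTC: 10:56 PM − 11:00 = 11:56 AM on Jan 8.
Elapsed = 11:56 AM − 11:50 PM (+1 day) = 12 hours 6 minutes.

12 hours 6 minutes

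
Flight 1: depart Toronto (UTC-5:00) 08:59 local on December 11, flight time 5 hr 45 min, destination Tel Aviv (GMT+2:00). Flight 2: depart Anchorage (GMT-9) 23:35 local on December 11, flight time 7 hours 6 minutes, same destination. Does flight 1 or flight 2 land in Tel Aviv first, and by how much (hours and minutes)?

the first, by 19 hours 57 minutes

Flight 1 in UTC: 08:59 + 5:00 = 13:59 on Dec 11.
+5 hours 45 minutes → arrive 19:44 UTC on Dec 11.
Flight 2 in UTC: 23:35 + 9:00 = 08:35 on Dec 12.
+7 hours and 6 minutes → arrive 15:41 UTC on Dec 12.
Flight 1 lands earlier by 19 hours 57 minutes.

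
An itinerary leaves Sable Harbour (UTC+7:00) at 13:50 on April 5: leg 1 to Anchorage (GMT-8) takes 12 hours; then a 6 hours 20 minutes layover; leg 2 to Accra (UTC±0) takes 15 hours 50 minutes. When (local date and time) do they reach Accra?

Convert departure to UTC: 13:50 − 7:00 = 06:50 UTC on Apr 5.
Add 12 hours leg 1 → 18:50 UTC.
Add 6 hours and 20 minutes layover in Anchorage → 01:10 UTC (Apr 6).
Add 15 hours and 50 minutes leg 2 → 17:00 UTC.
Accra is UTC+0, so local arrival is the same: 17:00 on Apr 6.

17:00 on April 6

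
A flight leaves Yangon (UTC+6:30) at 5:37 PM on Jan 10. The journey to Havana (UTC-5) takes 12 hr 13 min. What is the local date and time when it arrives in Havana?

6:20 PM on January 10

Convert departure to UTC: 5:37 PM − 6:30 = 11:07 AM UTC on Jan 10.
Add 12 hours 13 minutes travel time → 11:20 PM UTC.
Havana is UTC−5:00, so local arrival = 11:20 PM − 5:00 = 6:20 PM on Jan 10.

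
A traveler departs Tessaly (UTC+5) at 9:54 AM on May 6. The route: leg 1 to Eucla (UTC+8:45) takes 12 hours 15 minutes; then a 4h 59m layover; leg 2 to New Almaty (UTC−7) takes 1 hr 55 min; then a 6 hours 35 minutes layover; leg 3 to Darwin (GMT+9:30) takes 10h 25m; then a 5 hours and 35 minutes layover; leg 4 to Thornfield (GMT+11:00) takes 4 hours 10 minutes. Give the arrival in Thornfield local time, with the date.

1:48 PM on May 8

Convert departure to UTC: 9:54 AM − 5:00 = 4:54 AM UTC on May 6.
Add 12 hours and 15 minutes leg 1 → 5:09 PM UTC.
Add 4 hours and 59 minutes layover in Eucla → 10:08 PM UTC.
Add 1 hour and 55 minutes leg 2 → 12:03 AM UTC (May 7).
Add 6 hours and 35 minutes layover in New Almaty → 6:38 AM UTC.
Add 10 hours 25 minutes leg 3 → 5:03 PM UTC.
Add 5 hours and 35 minutes layover in Darwin → 10:38 PM UTC.
Add 4 hours 10 minutes leg 4 → 2:48 AM UTC (May 8).
Thornfield is UTC+11:00, so local arrival = 2:48 AM + 11:00 = 1:48 PM on May 8.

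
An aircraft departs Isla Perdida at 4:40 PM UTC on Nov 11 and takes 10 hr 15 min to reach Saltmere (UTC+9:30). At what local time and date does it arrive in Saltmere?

12:25 PM on Nov 12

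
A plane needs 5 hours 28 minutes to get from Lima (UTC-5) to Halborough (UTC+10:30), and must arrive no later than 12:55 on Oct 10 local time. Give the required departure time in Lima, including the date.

Target arrival in UTC: 12:55 − 10:30 = 02:25 on Oct 10.
Subtract 5 hours 28 minutes → departure 20:57 UTC on Oct 9.
Lima is UTC−5:00: 20:57 − 5:00 = 15:57 on Oct 9.

15:57 on October 9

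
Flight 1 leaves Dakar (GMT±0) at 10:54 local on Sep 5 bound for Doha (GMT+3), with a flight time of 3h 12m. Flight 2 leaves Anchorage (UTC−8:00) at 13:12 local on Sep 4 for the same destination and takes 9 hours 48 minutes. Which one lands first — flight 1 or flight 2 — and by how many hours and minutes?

Flight 1 departs at 10:54 UTC (Sep 5).
+3 hours and 12 minutes → arrive 14:06 UTC on Sep 5.
Flight 2 in UTC: 13:12 + 8:00 = 21:12 on Sep 4.
+9 hours and 48 minutes → arrive 07:00 UTC on Sep 5.
Flight 2 lands earlier by 7 hours 6 minutes.

the second, by 7 hours 6 minutes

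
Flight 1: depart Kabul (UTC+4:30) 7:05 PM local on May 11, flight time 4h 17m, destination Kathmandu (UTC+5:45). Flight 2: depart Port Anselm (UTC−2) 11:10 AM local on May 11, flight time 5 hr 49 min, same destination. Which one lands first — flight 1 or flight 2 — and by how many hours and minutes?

Flight 1 in UTC: 7:05 PM − 4:30 = 2:35 PM on May 11.
+4 hours 17 minutes → arrive 6:52 PM UTC on May 11.
Flight 2 in UTC: 11:10 AM + 2:00 = 1:10 PM on May 11.
+5 hours and 49 minutes → arrive 6:59 PM UTC on May 11.
Flight 1 lands earlier by 7 minutes.

the first, by 7 minutes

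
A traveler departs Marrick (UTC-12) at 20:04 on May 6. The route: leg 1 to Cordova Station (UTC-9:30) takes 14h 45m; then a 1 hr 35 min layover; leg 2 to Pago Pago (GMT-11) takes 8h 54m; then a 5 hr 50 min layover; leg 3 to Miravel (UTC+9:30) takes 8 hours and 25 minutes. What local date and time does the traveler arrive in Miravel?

09:03 on May 9

Convert departure to UTC: 20:04 + 12:00 = 08:04 UTC on May 7.
Add 14 hours 45 minutes leg 1 → 22:49 UTC.
Add 1 hour and 35 minutes layover in Cordova Station → 00:24 UTC (May 8).
Add 8 hours and 54 minutes leg 2 → 09:18 UTC.
Add 5 hours 50 minutes layover in Pago Pago → 15:08 UTC.
Add 8 hours and 25 minutes leg 3 → 23:33 UTC.
Miravel is UTC+9:30, so local arrival = 23:33 + 9:30 = 09:03 on May 9.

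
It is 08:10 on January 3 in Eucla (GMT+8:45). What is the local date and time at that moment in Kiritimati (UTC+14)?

13:25 on Jan 3

In UTC: 08:10 − 8:45 = 23:25 on Jan 2.
Kiritimati is UTC+14:00: 23:25 + 14:00 = 13:25 on Jan 3.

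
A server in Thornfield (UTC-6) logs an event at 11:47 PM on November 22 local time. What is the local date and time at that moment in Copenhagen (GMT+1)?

In UTC: 11:47 PM + 6:00 = 5:47 AM on Nov 23.
Copenhagen is UTC+1:00: 5:47 AM + 1:00 = 6:47 AM on Nov 23.

6:47 AM on November 23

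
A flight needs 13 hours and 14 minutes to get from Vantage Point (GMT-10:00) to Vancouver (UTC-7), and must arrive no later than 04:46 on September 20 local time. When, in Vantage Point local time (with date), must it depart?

Target arrival in UTC: 04:46 + 7:00 = 11:46 on Sep 20.
Subtract 13 hours 14 minutes → departure 22:32 UTC on Sep 19.
Vantage Point is UTC−10:00: 22:32 − 10:00 = 12:32 on Sep 19.

12:32 on September 19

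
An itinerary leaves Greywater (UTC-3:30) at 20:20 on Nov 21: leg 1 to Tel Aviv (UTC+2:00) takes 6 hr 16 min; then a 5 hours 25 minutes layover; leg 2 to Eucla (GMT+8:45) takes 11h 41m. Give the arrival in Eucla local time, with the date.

Convert departure to UTC: 20:20 + 3:30 = 23:50 UTC on Nov 21.
Add 6 hours 16 minutes leg 1 → 06:06 UTC (Nov 22).
Add 5 hours and 25 minutes layover in Tel Aviv → 11:31 UTC.
Add 11 hours and 41 minutes leg 2 → 23:12 UTC.
Eucla is UTC+8:45, so local arrival = 23:12 + 8:45 = 07:57 on Nov 23.

07:57 on Nov 23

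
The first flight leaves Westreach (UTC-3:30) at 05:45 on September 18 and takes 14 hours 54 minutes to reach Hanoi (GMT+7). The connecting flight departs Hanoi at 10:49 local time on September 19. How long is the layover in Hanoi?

Convert departure to UTC: 05:45 + 3:30 = 09:15 UTC on Sep 18.
Add 14 hours 54 minutes flight time → 00:09 UTC (Sep 19).
Hanoi is UTC+7:00, so local arrival = 00:09 + 7:00 = 07:09 on Sep 19.
Layover = 10:49 − 07:09 = 3 hours 40 minutes.

3 hours 40 minutes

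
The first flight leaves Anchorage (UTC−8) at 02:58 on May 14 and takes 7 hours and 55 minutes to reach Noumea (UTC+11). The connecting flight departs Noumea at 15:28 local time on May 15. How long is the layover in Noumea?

9 hours 35 minutes

Convert departure to UTC: 02:58 + 8:00 = 10:58 UTC on May 14.
Add 7 hours and 55 minutes flight time → 18:53 UTC.
Noumea is UTC+11:00, so local arrival = 18:53 + 11:00 = 05:53 on May 15.
Layover = 15:28 − 05:53 = 9 hours 35 minutes.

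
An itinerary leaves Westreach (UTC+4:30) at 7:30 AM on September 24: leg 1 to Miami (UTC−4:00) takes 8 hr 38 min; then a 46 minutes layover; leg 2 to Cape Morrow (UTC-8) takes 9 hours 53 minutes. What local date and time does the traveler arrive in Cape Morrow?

2:17 PM on Sep 24

Convert departure to UTC: 7:30 AM − 4:30 = 3:00 AM UTC on Sep 24.
Add 8 hours 38 minutes leg 1 → 11:38 AM UTC.
Add 46 minutes layover in Miami → 12:24 PM UTC.
Add 9 hours and 53 minutes leg 2 → 10:17 PM UTC.
Cape Morrow is UTC−8:00, so local arrival = 10:17 PM − 8:00 = 2:17 PM on Sep 24.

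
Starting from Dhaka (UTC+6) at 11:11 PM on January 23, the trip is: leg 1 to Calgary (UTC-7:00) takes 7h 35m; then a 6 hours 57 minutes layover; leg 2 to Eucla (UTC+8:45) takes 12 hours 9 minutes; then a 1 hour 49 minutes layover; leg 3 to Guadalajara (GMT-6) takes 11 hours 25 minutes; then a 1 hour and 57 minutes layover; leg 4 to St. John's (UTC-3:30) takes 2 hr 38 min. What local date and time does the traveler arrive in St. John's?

Convert departure to UTC: 11:11 PM − 6:00 = 5:11 PM UTC on Jan 23.
Add 7 hours 35 minutes leg 1 → 12:46 AM UTC (Jan 24).
Add 6 hours and 57 minutes layover in Calgary → 7:43 AM UTC.
Add 12 hours 9 minutes leg 2 → 7:52 PM UTC.
Add 1 hour and 49 minutes layover in Eucla → 9:41 PM UTC.
Add 11 hours 25 minutes leg 3 → 9:06 AM UTC (Jan 25).
Add 1 hour 57 minutes layover in Guadalajara → 11:03 AM UTC.
Add 2 hours and 38 minutes leg 4 → 1:41 PM UTC.
St. John's is UTC−3:30, so local arrival = 1:41 PM − 3:30 = 10:11 AM on Jan 25.

10:11 AM on January 25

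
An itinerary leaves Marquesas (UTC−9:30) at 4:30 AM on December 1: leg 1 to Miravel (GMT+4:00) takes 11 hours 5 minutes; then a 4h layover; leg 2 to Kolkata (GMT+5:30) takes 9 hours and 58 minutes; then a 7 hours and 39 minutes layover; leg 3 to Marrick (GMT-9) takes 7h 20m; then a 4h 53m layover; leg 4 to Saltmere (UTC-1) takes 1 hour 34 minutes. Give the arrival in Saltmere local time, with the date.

Convert departure to UTC: 4:30 AM + 9:30 = 2:00 PM UTC on Dec 1.
Add 11 hours 5 minutes leg 1 → 1:05 AM UTC (Dec 2).
Add 4 hours layover in Miravel → 5:05 AM UTC.
Add 9 hours and 58 minutes leg 2 → 3:03 PM UTC.
Add 7 hours 39 minutes layover in Kolkata → 10:42 PM UTC.
Add 7 hours and 20 minutes leg 3 → 6:02 AM UTC (Dec 3).
Add 4 hours and 53 minutes layover in Marrick → 10:55 AM UTC.
Add 1 hour 34 minutes leg 4 → 12:29 PM UTC.
Saltmere is UTC−1:00, so local arrival = 12:29 PM − 1:00 = 11:29 AM on Dec 3.

11:29 AM on December 3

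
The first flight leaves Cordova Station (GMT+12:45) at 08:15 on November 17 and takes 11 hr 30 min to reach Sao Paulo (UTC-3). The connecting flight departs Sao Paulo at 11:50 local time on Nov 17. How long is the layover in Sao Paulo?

Convert departure to UTC: 08:15 − 12:45 = 19:30 UTC on Nov 16.
Add 11 hours 30 minutes flight time → 07:00 UTC (Nov 17).
Sao Paulo is UTC−3:00, so local arrival = 07:00 − 3:00 = 04:00 on Nov 17.
Layover = 11:50 − 04:00 = 7 hours 50 minutes.

7 hours 50 minutes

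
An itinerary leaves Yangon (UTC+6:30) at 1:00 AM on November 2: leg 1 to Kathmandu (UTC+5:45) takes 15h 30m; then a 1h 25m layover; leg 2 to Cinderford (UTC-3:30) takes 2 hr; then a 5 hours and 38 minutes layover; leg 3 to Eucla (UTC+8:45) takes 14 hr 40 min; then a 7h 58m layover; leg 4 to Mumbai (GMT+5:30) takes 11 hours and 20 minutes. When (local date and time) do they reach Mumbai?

10:31 AM on November 4

Convert departure to UTC: 1:00 AM − 6:30 = 6:30 PM UTC on Nov 1.
Add 15 hours and 30 minutes leg 1 → 10:00 AM UTC (Nov 2).
Add 1 hour and 25 minutes layover in Kathmandu → 11:25 AM UTC.
Add 2 hours leg 2 → 1:25 PM UTC.
Add 5 hours and 38 minutes layover in Cinderford → 7:03 PM UTC.
Add 14 hours and 40 minutes leg 3 → 9:43 AM UTC (Nov 3).
Add 7 hours 58 minutes layover in Eucla → 5:41 PM UTC.
Add 11 hours and 20 minutes leg 4 → 5:01 AM UTC (Nov 4).
Mumbai is UTC+5:30, so local arrival = 5:01 AM + 5:30 = 10:31 AM on Nov 4.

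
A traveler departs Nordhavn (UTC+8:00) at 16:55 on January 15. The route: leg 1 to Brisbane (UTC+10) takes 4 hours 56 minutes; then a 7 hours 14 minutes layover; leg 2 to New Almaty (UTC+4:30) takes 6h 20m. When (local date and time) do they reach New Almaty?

Convert departure to UTC: 16:55 − 8:00 = 08:55 UTC on Jan 15.
Add 4 hours and 56 minutes leg 1 → 13:51 UTC.
Add 7 hours and 14 minutes layover in Brisbane → 21:05 UTC.
Add 6 hours and 20 minutes leg 2 → 03:25 UTC (Jan 16).
New Almaty is UTC+4:30, so local arrival = 03:25 + 4:30 = 07:55 on Jan 16.

07:55 on Jan 16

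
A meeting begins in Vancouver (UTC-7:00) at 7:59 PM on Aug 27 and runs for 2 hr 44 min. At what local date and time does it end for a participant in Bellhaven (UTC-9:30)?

8:13 PM on August 27

Convert start to UTC: 7:59 PM + 7:00 = 2:59 AM UTC on Aug 28.
Add 2 hours 44 minutes duration → 5:43 AM UTC.
Bellhaven is UTC−9:30, so local end time = 5:43 AM − 9:30 = 8:13 PM on Aug 27.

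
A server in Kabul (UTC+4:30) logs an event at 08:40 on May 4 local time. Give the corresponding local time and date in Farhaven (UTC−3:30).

In UTC: 08:40 − 4:30 = 04:10 on May 4.
Farhaven is UTC−3:30: 04:10 − 3:30 = 00:40 on May 4.

00:40 on May 4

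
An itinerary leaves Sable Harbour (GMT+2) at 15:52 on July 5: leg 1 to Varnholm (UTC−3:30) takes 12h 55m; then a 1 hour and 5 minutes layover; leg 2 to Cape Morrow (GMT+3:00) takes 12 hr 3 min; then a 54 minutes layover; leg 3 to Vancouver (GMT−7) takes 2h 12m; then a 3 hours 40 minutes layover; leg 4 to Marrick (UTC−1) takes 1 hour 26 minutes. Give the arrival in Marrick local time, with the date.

23:07 on July 6

Convert departure to UTC: 15:52 − 2:00 = 13:52 UTC on Jul 5.
Add 12 hours and 55 minutes leg 1 → 02:47 UTC (Jul 6).
Add 1 hour 5 minutes layover in Varnholm → 03:52 UTC.
Add 12 hours and 3 minutes leg 2 → 15:55 UTC.
Add 54 minutes layover in Cape Morrow → 16:49 UTC.
Add 2 hours 12 minutes leg 3 → 19:01 UTC.
Add 3 hours and 40 minutes layover in Vancouver → 22:41 UTC.
Add 1 hour 26 minutes leg 4 → 00:07 UTC (Jul 7).
Marrick is UTC−1:00, so local arrival = 00:07 − 1:00 = 23:07 on Jul 6.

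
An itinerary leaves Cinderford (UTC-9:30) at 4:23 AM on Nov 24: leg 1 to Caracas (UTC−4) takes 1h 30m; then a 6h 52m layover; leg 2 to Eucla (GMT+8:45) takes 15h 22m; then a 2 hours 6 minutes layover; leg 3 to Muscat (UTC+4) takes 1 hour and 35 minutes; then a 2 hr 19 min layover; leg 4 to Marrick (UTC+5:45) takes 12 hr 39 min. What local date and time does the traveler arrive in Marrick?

Convert departure to UTC: 4:23 AM + 9:30 = 1:53 PM UTC on Nov 24.
Add 1 hour 30 minutes leg 1 → 3:23 PM UTC.
Add 6 hours 52 minutes layover in Caracas → 10:15 PM UTC.
Add 15 hours and 22 minutes leg 2 → 1:37 PM UTC (Nov 25).
Add 2 hours 6 minutes layover in Eucla → 3:43 PM UTC.
Add 1 hour and 35 minutes leg 3 → 5:18 PM UTC.
Add 2 hours and 19 minutes layover in Muscat → 7:37 PM UTC.
Add 12 hours and 39 minutes leg 4 → 8:16 AM UTC (Nov 26).
Marrick is UTC+5:45, so local arrival = 8:16 AM + 5:45 = 2:01 PM on Nov 26.

2:01 PM on Nov 26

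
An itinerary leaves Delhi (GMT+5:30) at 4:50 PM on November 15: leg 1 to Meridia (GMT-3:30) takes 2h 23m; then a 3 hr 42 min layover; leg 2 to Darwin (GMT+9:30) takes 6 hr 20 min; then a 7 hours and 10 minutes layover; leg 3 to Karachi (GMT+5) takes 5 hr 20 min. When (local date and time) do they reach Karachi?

Convert departure to UTC: 4:50 PM − 5:30 = 11:20 AM UTC on Nov 15.
Add 2 hours 23 minutes leg 1 → 1:43 PM UTC.
Add 3 hours and 42 minutes layover in Meridia → 5:25 PM UTC.
Add 6 hours and 20 minutes leg 2 → 11:45 PM UTC.
Add 7 hours 10 minutes layover in Darwin → 6:55 AM UTC (Nov 16).
Add 5 hours and 20 minutes leg 3 → 12:15 PM UTC.
Karachi is UTC+5:00, so local arrival = 12:15 PM + 5:00 = 5:15 PM on Nov 16.

5:15 PM on November 16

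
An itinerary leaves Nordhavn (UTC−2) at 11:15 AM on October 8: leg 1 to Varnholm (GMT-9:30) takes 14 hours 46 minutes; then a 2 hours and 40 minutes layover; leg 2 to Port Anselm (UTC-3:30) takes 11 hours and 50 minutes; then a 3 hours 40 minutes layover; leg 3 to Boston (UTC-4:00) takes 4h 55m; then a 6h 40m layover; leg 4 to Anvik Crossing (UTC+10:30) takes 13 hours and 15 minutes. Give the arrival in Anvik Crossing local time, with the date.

9:31 AM on October 11

Convert departure to UTC: 11:15 AM + 2:00 = 1:15 PM UTC on Oct 8.
Add 14 hours 46 minutes leg 1 → 4:01 AM UTC (Oct 9).
Add 2 hours 40 minutes layover in Varnholm → 6:41 AM UTC.
Add 11 hours 50 minutes leg 2 → 6:31 PM UTC.
Add 3 hours 40 minutes layover in Port Anselm → 10:11 PM UTC.
Add 4 hours and 55 minutes leg 3 → 3:06 AM UTC (Oct 10).
Add 6 hours and 40 minutes layover in Boston → 9:46 AM UTC.
Add 13 hours and 15 minutes leg 4 → 11:01 PM UTC.
Anvik Crossing is UTC+10:30, so local arrival = 11:01 PM + 10:30 = 9:31 AM on Oct 11.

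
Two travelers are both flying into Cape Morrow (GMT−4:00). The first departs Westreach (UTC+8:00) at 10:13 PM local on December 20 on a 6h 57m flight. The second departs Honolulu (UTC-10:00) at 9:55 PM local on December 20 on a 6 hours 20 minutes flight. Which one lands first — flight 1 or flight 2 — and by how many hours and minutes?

Flight 1 in UTC: 10:13 PM − 8:00 = 2:13 PM on Dec 20.
+6 hours and 57 minutes → arrive 9:10 PM UTC on Dec 20.
Flight 2 in UTC: 9:55 PM + 10:00 = 7:55 AM on Dec 21.
+6 hours 20 minutes → arrive 2:15 PM UTC on Dec 21.
Flight 1 lands earlier by 17 hours 5 minutes.

the first, by 17 hours 5 minutes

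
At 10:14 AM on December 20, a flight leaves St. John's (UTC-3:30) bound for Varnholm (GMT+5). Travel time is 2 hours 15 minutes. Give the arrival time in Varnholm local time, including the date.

8:59 PM on December 20

Varnholm is 8:30 ahead of St. John's.
After 2 hours 15 minutes it is 12:29 PM in St. John's.
Shift by the zone difference: 12:29 PM + 8:30 = 8:59 PM on Dec 20 in Varnholm.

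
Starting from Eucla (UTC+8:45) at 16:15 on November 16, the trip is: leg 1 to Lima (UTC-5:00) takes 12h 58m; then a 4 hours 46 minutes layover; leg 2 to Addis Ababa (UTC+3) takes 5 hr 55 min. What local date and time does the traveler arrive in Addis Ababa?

Convert departure to UTC: 16:15 − 8:45 = 07:30 UTC on Nov 16.
Add 12 hours and 58 minutes leg 1 → 20:28 UTC.
Add 4 hours and 46 minutes layover in Lima → 01:14 UTC (Nov 17).
Add 5 hours and 55 minutes leg 2 → 07:09 UTC.
Addis Ababa is UTC+3:00, so local arrival = 07:09 + 3:00 = 10:09 on Nov 17.

10:09 on November 17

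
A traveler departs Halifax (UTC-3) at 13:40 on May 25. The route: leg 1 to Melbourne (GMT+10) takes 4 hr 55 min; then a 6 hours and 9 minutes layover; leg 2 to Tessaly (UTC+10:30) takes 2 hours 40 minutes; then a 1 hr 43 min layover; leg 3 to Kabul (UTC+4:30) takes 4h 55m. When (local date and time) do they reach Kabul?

Convert departure to UTC: 13:40 + 3:00 = 16:40 UTC on May 25.
Add 4 hours and 55 minutes leg 1 → 21:35 UTC.
Add 6 hours 9 minutes layover in Melbourne → 03:44 UTC (May 26).
Add 2 hours and 40 minutes leg 2 → 06:24 UTC.
Add 1 hour 43 minutes layover in Tessaly → 08:07 UTC.
Add 4 hours and 55 minutes leg 3 → 13:02 UTC.
Kabul is UTC+4:30, so local arrival = 13:02 + 4:30 = 17:32 on May 26.

17:32 on May 26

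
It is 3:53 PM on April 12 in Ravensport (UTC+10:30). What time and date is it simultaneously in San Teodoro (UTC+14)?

In UTC: 3:53 PM − 10:30 = 5:23 AM on Apr 12.
San Teodoro is UTC+14:00: 5:23 AM + 14:00 = 7:23 PM on Apr 12.

7:23 PM on April 12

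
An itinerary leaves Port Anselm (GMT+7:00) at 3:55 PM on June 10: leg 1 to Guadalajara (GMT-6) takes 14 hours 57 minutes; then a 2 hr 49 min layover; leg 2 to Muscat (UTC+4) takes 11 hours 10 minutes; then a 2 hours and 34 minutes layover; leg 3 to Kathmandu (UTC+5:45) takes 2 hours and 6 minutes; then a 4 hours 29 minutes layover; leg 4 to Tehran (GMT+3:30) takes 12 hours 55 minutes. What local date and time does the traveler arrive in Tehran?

3:25 PM on Jun 12

Convert departure to UTC: 3:55 PM − 7:00 = 8:55 AM UTC on Jun 10.
Add 14 hours 57 minutes leg 1 → 11:52 PM UTC.
Add 2 hours 49 minutes layover in Guadalajara → 2:41 AM UTC (Jun 11).
Add 11 hours and 10 minutes leg 2 → 1:51 PM UTC.
Add 2 hours 34 minutes layover in Muscat → 4:25 PM UTC.
Add 2 hours 6 minutes leg 3 → 6:31 PM UTC.
Add 4 hours 29 minutes layover in Kathmandu → 11:00 PM UTC.
Add 12 hours and 55 minutes leg 4 → 11:55 AM UTC (Jun 12).
Tehran is UTC+3:30, so local arrival = 11:55 AM + 3:30 = 3:25 PM on Jun 12.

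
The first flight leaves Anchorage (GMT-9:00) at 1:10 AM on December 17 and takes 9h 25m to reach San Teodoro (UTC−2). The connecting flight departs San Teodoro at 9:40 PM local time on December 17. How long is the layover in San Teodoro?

Convert departure to UTC: 1:10 AM + 9:00 = 10:10 AM UTC on Dec 17.
Add 9 hours 25 minutes flight time → 7:35 PM UTC.
San Teodoro is UTC−2:00, so local arrival = 7:35 PM − 2:00 = 5:35 PM on Dec 17.
Layover = 9:40 PM − 5:35 PM = 4 hours 5 minutes.

4 hours 5 minutes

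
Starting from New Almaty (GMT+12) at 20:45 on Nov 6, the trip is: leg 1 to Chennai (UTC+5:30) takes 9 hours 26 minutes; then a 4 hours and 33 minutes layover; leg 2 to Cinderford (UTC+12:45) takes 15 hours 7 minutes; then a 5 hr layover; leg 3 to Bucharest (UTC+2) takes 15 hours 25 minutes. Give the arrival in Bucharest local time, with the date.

Convert departure to UTC: 20:45 − 12:00 = 08:45 UTC on Nov 6.
Add 9 hours 26 minutes leg 1 → 18:11 UTC.
Add 4 hours and 33 minutes layover in Chennai → 22:44 UTC.
Add 15 hours and 7 minutes leg 2 → 13:51 UTC (Nov 7).
Add 5 hours layover in Cinderford → 18:51 UTC.
Add 15 hours and 25 minutes leg 3 → 10:16 UTC (Nov 8).
Bucharest is UTC+2:00, so local arrival = 10:16 + 2:00 = 12:16 on Nov 8.

12:16 on November 8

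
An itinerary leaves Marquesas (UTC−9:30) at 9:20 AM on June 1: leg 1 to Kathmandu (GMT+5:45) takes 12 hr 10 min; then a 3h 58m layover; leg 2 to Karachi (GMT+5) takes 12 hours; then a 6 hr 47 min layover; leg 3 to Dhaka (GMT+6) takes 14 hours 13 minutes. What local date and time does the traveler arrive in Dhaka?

Convert departure to UTC: 9:20 AM + 9:30 = 6:50 PM UTC on Jun 1.
Add 12 hours 10 minutes leg 1 → 7:00 AM UTC (Jun 2).
Add 3 hours and 58 minutes layover in Kathmandu → 10:58 AM UTC.
Add 12 hours leg 2 → 10:58 PM UTC.
Add 6 hours and 47 minutes layover in Karachi → 5:45 AM UTC (Jun 3).
Add 14 hours 13 minutes leg 3 → 7:58 PM UTC.
Dhaka is UTC+6:00, so local arrival = 7:58 PM + 6:00 = 1:58 AM on Jun 4.

1:58 AM on June 4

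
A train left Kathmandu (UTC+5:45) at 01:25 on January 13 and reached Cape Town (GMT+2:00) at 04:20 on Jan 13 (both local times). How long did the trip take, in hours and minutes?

6 hours 40 minutes

Cape Town is 3:45 behind Kathmandu.
Clock-face elapsed time (ignoring zones) is 2 hours 55 minutes.
Actual elapsed = 2 hours 55 minutes + 3:45 = 6 hours 40 minutes.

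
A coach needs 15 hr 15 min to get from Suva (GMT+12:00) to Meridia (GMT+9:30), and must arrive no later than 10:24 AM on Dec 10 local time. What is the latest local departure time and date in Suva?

9:39 PM on December 9

Target arrival in UTC: 10:24 AM − 9:30 = 12:54 AM on Dec 10.
Subtract 15 hours 15 minutes → departure 9:39 AM UTC on Dec 9.
Suva is UTC+12:00: 9:39 AM + 12:00 = 9:39 PM on Dec 9.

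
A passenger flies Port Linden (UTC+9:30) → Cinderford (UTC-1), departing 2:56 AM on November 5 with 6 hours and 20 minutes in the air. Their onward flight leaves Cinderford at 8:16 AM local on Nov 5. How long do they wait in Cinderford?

Convert departure to UTC: 2:56 AM − 9:30 = 5:26 PM UTC on Nov 4.
Add 6 hours 20 minutes flight time → 11:46 PM UTC.
Cinderford is UTC−1:00, so local arrival = 11:46 PM − 1:00 = 10:46 PM on Nov 4.
Layover = 8:16 AM − 10:46 PM (+1 day) = 9 hours 30 minutes.

9 hours 30 minutes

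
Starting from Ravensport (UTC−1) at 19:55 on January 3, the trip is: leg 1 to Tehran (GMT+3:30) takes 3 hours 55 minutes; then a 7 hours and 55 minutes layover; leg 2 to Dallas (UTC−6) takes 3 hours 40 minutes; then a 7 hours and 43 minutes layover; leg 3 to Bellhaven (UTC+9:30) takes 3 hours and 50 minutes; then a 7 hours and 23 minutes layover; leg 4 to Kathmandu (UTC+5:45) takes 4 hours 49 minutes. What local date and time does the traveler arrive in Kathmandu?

Convert departure to UTC: 19:55 + 1:00 = 20:55 UTC on Jan 3.
Add 3 hours and 55 minutes leg 1 → 00:50 UTC (Jan 4).
Add 7 hours 55 minutes layover in Tehran → 08:45 UTC.
Add 3 hours 40 minutes leg 2 → 12:25 UTC.
Add 7 hours and 43 minutes layover in Dallas → 20:08 UTC.
Add 3 hours and 50 minutes leg 3 → 23:58 UTC.
Add 7 hours and 23 minutes layover in Bellhaven → 07:21 UTC (Jan 5).
Add 4 hours and 49 minutes leg 4 → 12:10 UTC.
Kathmandu is UTC+5:45, so local arrival = 12:10 + 5:45 = 17:55 on Jan 5.

17:55 on Jan 5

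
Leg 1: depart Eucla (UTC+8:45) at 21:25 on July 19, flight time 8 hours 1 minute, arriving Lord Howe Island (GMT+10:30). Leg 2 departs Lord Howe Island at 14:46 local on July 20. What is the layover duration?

7 hours 35 minutes

Convert departure to UTC: 21:25 − 8:45 = 12:40 UTC on Jul 19.
Add 8 hours and 1 minute flight time → 20:41 UTC.
Lord Howe Island is UTC+10:30, so local arrival = 20:41 + 10:30 = 07:11 on Jul 20.
Layover = 14:46 − 07:11 = 7 hours 35 minutes.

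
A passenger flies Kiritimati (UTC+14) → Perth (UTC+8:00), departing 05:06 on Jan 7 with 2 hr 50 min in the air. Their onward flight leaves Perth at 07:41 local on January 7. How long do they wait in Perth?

5 hours 45 minutes

Convert departure to UTC: 05:06 − 14:00 = 15:06 UTC on Jan 6.
Add 2 hours and 50 minutes flight time → 17:56 UTC.
Perth is UTC+8:00, so local arrival = 17:56 + 8:00 = 01:56 on Jan 7.
Layover = 07:41 − 01:56 = 5 hours 45 minutes.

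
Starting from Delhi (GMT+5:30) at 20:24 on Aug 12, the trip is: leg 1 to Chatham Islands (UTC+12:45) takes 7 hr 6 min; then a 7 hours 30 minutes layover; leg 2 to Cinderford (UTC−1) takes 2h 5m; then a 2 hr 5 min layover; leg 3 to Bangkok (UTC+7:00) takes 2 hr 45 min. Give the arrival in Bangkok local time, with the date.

19:25 on Aug 13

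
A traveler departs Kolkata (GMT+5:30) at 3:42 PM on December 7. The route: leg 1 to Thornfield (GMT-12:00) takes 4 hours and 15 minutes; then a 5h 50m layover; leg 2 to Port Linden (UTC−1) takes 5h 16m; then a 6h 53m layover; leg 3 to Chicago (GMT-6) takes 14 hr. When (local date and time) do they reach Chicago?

4:26 PM on December 8

Convert departure to UTC: 3:42 PM − 5:30 = 10:12 AM UTC on Dec 7.
Add 4 hours 15 minutes leg 1 → 2:27 PM UTC.
Add 5 hours and 50 minutes layover in Thornfield → 8:17 PM UTC.
Add 5 hours and 16 minutes leg 2 → 1:33 AM UTC (Dec 8).
Add 6 hours 53 minutes layover in Port Linden → 8:26 AM UTC.
Add 14 hours leg 3 → 10:26 PM UTC.
Chicago is UTC−6:00, so local arrival = 10:26 PM − 6:00 = 4:26 PM on Dec 8.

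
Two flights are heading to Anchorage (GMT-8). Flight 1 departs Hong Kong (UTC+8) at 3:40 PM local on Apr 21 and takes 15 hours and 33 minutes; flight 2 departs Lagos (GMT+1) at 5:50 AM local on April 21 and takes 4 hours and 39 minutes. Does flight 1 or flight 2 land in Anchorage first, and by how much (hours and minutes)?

the second, by 13 hours 44 minutes

Flight 1 in UTC: 3:40 PM − 8:00 = 7:40 AM on Apr 21.
+15 hours 33 minutes → arrive 11:13 PM UTC on Apr 21.
Flight 2 in UTC: 5:50 AM − 1:00 = 4:50 AM on Apr 21.
+4 hours 39 minutes → arrive 9:29 AM UTC on Apr 21.
Flight 2 lands earlier by 13 hours 44 minutes.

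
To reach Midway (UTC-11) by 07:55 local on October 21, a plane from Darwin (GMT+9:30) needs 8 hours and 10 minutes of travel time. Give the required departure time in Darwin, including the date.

Target arrival in UTC: 07:55 + 11:00 = 18:55 on Oct 21.
Subtract 8 hours 10 minutes → departure 10:45 UTC on Oct 21.
Darwin is UTC+9:30: 10:45 + 9:30 = 20:15 on Oct 21.

20:15 on October 21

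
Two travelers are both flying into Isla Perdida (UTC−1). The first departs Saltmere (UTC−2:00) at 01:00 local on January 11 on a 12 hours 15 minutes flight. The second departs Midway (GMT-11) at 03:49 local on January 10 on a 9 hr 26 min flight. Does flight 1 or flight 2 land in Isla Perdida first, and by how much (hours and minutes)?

the second, by 15 hours

Flight 1 in UTC: 01:00 + 2:00 = 03:00 on Jan 11.
+12 hours 15 minutes → arrive 15:15 UTC on Jan 11.
Flight 2 in UTC: 03:49 + 11:00 = 14:49 on Jan 10.
+9 hours 26 minutes → arrive 00:15 UTC on Jan 11.
Flight 2 lands earlier by 15 hours.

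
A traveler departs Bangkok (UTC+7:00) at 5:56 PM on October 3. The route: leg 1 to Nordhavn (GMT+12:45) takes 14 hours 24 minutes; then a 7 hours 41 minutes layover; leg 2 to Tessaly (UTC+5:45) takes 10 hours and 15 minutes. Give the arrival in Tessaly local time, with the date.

Convert departure to UTC: 5:56 PM − 7:00 = 10:56 AM UTC on Oct 3.
Add 14 hours and 24 minutes leg 1 → 1:20 AM UTC (Oct 4).
Add 7 hours 41 minutes layover in Nordhavn → 9:01 AM UTC.
Add 10 hours and 15 minutes leg 2 → 7:16 PM UTC.
Tessaly is UTC+5:45, so local arrival = 7:16 PM + 5:45 = 1:01 AM on Oct 5.

1:01 AM on Oct 5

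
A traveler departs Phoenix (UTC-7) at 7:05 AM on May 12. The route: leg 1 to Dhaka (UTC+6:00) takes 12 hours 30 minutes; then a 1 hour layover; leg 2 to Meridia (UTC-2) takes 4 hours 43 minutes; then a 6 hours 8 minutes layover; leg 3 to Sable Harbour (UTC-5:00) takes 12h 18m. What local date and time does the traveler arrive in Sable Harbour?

Convert departure to UTC: 7:05 AM + 7:00 = 2:05 PM UTC on May 12.
Add 12 hours 30 minutes leg 1 → 2:35 AM UTC (May 13).
Add 1 hour layover in Dhaka → 3:35 AM UTC.
Add 4 hours 43 minutes leg 2 → 8:18 AM UTC.
Add 6 hours and 8 minutes layover in Meridia → 2:26 PM UTC.
Add 12 hours and 18 minutes leg 3 → 2:44 AM UTC (May 14).
Sable Harbour is UTC−5:00, so local arrival = 2:44 AM − 5:00 = 9:44 PM on May 13.

9:44 PM on May 13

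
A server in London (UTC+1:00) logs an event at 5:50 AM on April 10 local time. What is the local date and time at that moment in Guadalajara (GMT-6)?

10:50 PM on April 9

Guadalajara is 7:00 behind London.
Shift by the zone difference: 5:50 AM − 7:00 = 10:50 PM on Apr 9 in Guadalajara.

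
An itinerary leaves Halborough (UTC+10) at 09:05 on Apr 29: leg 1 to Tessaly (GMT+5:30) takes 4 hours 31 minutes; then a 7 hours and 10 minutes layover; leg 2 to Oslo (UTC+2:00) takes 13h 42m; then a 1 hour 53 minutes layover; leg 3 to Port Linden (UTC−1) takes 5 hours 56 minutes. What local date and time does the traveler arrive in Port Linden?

07:17 on Apr 30

Convert departure to UTC: 09:05 − 10:00 = 23:05 UTC on Apr 28.
Add 4 hours 31 minutes leg 1 → 03:36 UTC (Apr 29).
Add 7 hours 10 minutes layover in Tessaly → 10:46 UTC.
Add 13 hours and 42 minutes leg 2 → 00:28 UTC (Apr 30).
Add 1 hour and 53 minutes layover in Oslo → 02:21 UTC.
Add 5 hours 56 minutes leg 3 → 08:17 UTC.
Port Linden is UTC−1:00, so local arrival = 08:17 − 1:00 = 07:17 on Apr 30.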